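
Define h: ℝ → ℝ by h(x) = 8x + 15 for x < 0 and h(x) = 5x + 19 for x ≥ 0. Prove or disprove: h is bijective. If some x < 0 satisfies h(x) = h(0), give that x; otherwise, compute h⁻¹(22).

Both pieces are strictly increasing (slopes 8 and 5), so each is injective on its own interval.
The left piece maps (−∞, 0) onto (−∞, 15); the right piece maps [0, ∞) onto [19, ∞).
The images leave a gap (15 has no preimage), so h is not surjective, hence not bijective.
Because the two images are disjoint, no x < 0 has h(x) = h(0), so we compute h⁻¹(22): 22 lies in [19, ∞), so solve 5x + 19 = 22: x = (22 − 19)/5 = 3/5.

3/5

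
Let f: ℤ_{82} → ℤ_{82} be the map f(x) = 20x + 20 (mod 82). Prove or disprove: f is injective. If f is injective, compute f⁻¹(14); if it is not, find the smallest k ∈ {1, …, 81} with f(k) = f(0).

We have gcd(20, 82) = 2 > 1. Taking x_1 = 0 and x_2 = 41: f(0) = 20 and f(41) = 20·41 + 20 = 840 ≡ 20 (mod 82).
So f(0) = f(41) while 0 ≠ 41, therefore f is not injective.
Since f is not injective, we find the least positive k with f(k) = f(0): this means 20k ≡ 0 (mod 82), i.e. 82 ∣ 20k. Since gcd(20, 82) = 2, dividing through by 2 this holds exactly when 41 ∣ 10k, and as gcd(10, 41) = 1, exactly when 41 ∣ k.
The smallest positive such k is 41.

41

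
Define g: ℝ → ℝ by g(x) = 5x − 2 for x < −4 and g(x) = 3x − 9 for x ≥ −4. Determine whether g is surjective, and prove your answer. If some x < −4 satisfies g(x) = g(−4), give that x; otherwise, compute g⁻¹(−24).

-22/5

Both pieces are strictly increasing (slopes 5 and 3), so each is injective on its own interval.
The left piece maps (−∞, −4) onto (−∞, −22); the right piece maps [−4, ∞) onto [−21, ∞).
The union (−∞, −22) ∪ [−21, ∞) omits the interval between −22 and −21; in particular −22 has no preimage. So g is not surjective.
Because the two images are disjoint, no x < −4 has g(x) = g(−4), so we compute g⁻¹(−24): −24 lies in (−∞, −22), so solve 5x − 2 = −24: x = (−24 + 2)/5 = −22/5.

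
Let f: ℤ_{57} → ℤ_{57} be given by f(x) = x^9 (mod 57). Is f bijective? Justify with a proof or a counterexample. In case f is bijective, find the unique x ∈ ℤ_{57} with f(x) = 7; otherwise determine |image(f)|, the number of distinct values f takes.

9

f(1) = 1^9 = 1.
f(4): Repeated squaring mod 57: 4^1 ≡ 4, 4^2 ≡ 4² = 16, 4^4 ≡ 16² = 256 ≡ 28, 4^8 ≡ 28² = 784 ≡ 43. Since 9 = 8 + 1, 4^9 ≡ 43·4: 43·4 = 172 ≡ 1. So 4^9 ≡ 1 (mod 57).
So f(1) = f(4) = 1 while 1 ≠ 4, hence f is not injective, hence not bijective.
Since f is not bijective, we determine |image(f)|. Computing x^9 mod 57 for each x (by repeated squaring, reducing mod 57 at every step), the values f(0), f(1), …, f(56) are: 0, 1, 56, 18, 1, 20, 39, 1, 56, 39, 37, 20, 18, 37, 56, 18, 1, 20, 18, 19, 20, 18, 37, 20, 39, 1, 20, 18, 1, 56, 39, 37, 56, 18, 37, 20, 39, 37, 38, 39, 37, 56, 39, 1, 20, 39, 37, 20, 18, 1, 56, 18, 37, 56, 39, 1, 56.
The distinct values are {0, 1, 18, 19, 20, 37, 38, 39, 56}; there are 9 of them.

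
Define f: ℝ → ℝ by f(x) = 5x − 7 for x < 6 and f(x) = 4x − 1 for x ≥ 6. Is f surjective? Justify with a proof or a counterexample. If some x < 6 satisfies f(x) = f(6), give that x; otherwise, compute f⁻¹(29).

Both pieces are strictly increasing (slopes 5 and 4), so each is injective on its own interval.
The left piece maps (−∞, 6) onto (−∞, 23); the right piece maps [6, ∞) onto [23, ∞).
These images together cover ℝ, so f is surjective.
Because the two images are disjoint, no x < 6 has f(x) = f(6), so we compute f⁻¹(29): 29 lies in [23, ∞), so solve 4x − 1 = 29: x = (29 + 1)/4 = 15/2.

15/2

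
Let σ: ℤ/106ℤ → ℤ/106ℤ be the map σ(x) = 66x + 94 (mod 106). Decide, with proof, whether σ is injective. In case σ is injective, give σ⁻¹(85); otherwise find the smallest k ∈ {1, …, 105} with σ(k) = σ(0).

We have gcd(66, 106) = 2 > 1. Taking u = 0 and v = 53: σ(0) = 94 and σ(53) = 66·53 + 94 = 3592 ≡ 94 (mod 106).
So σ(0) = σ(53) while 0 ≠ 53, thus σ is not injective.
Since σ is not injective, we find the least positive k with σ(k) = σ(0): this means 66k ≡ 0 (mod 106), i.e. 106 ∣ 66k. Since gcd(66, 106) = 2, dividing through by 2 this holds exactly when 53 ∣ 33k, and as gcd(33, 53) = 1, exactly when 53 ∣ k.
The smallest positive such k is 53.

53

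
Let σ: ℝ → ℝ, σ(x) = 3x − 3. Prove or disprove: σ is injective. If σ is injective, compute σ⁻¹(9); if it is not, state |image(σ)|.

Suppose σ(u) = σ(v). Then 3u − 3 = 3v − 3, hence 3u = 3v, so u = v.
Thus σ is injective.
Since σ is injective, we compute σ⁻¹(9) = (9 + 3)/3 = 4.

4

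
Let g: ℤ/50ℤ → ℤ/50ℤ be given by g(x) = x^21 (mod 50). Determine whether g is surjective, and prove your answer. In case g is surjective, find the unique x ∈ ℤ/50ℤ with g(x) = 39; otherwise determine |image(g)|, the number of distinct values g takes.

g(0) = 0^21 = 0.
g(10): Repeated squaring mod 50: 10^1 ≡ 10, 10^2 ≡ 10² = 100 ≡ 0, 10^4 ≡ 0² = 0, 10^8 ≡ 0² = 0, 10^16 ≡ 0² = 0. Since 21 = 16 + 4 + 1, 10^21 ≡ 0·0·10: 0·0 = 0, then 0·10 = 0. So 10^21 ≡ 0 (mod 50).
So g(0) = g(10) = 0 while 0 ≠ 10, therefore g is not injective.
A non-injective map from the 50-element set ℤ/50ℤ to itself takes at most 49 distinct values, so it cannot be surjective. Thus g is not surjective.
Since g is not surjective, we determine |image(g)|. Computing x^21 mod 50 for each x (by repeated squaring, reducing mod 50 at every step), the values g(0), g(1), …, g(49) are: 0, 1, 2, 3, 4, 25, 6, 7, 8, 9, 0, 11, 12, 13, 14, 25, 16, 17, 18, 19, 0, 21, 22, 23, 24, 25, 26, 27, 28, 29, 0, 31, 32, 33, 34, 25, 36, 37, 38, 39, 0, 41, 42, 43, 44, 25, 46, 47, 48, 49.
The distinct values are {0, 1, 2, 3, 4, 6, 7, 8, 9, 11, 12, 13, 14, 16, 17, 18, 19, 21, 22, 23, 24, 25, 26, 27, 28, 29, 31, 32, 33, 34, 36, 37, 38, 39, 41, 42, 43, 44, 46, 47, 48, 49}; there are 42 of them.

42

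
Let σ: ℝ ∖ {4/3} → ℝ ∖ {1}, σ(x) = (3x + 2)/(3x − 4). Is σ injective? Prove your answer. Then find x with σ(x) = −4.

Suppose σ(x_1) = σ(x_2). Cross-multiplying: (3x_1 + 2)(3x_2 − 4) = (3x_2 + 2)(3x_1 − 4).
Expanding both sides and cancelling the symmetric terms leaves −18·(x_1 − x_2) = 0. Since −18 ≠ 0, x_1 = x_2. So σ is injective.
Solving σ(x) = −4: cross-multiplying gives 3x + 2 = −4(3x − 4), which rearranges to 15x = 14, so x = 14/15.

14/15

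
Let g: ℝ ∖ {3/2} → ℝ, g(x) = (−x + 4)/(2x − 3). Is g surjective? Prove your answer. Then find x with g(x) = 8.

28/17

If g(x) = −1/2, cross-multiplying gives 2(−x + 4) = −1(2x − 3), which simplifies to 8 = 3 — false.  So −1/2 has no preimage and g is not surjective.
Solving g(x) = 8: cross-multiplying gives −x + 4 = 8(2x − 3), which rearranges to −17x = −28, so x = 28/17.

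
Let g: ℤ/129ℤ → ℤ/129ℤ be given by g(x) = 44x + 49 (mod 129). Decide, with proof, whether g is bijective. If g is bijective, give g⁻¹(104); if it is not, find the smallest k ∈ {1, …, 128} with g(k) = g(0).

By definition, g is injective when g(x_1) = g(x_2) forces x_1 = x_2.
If g(x_1) = g(x_2), then 44x_1 ≡ 44x_2 (mod 129). Because gcd(44, 129) = 1, we may cancel 44 to get x_1 ≡ x_2 (mod 129).
We now compute 44⁻¹ mod 129 explicitly. Euclid's algorithm: 129 = 2·44 + 41, 44 = 1·41 + 3, 41 = 13·3 + 2, 3 = 1·2 + 1; back-substituting gives 1 = 44·44 − 15·129, so 44⁻¹ ≡ 44 (mod 129).
Then y ↦ 44(y − 49) is a two-sided inverse to g, so every y ∈ ℤ/129ℤ has a preimage.
Hence g is bijective.
Since g is bijective, we find g⁻¹(104): we need 44x ≡ 104 − 49 ≡ 55 (mod 129). Using 44⁻¹ = 44: x ≡ 44·55 = 2420 = 18·129 + 98, so x = 98.
Check: g(98) = 44·98 + 49 = 4361 = 33·129 + 104 ≡ 104 (mod 129).

98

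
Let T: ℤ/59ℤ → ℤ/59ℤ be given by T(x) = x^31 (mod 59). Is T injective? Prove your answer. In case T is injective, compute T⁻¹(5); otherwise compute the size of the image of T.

Since 59 is prime, the nonzero elements of ℤ/59ℤ form a cyclic group of order 58.
As gcd(31, 58) = 1, raising to the 31st power is a bijection on this group: if a^31 ≡ b^31 then (ab^{−1})^31 = 1, and the only element of order dividing gcd(31, 58) = 1 is 1, so a = b.
With T(0) = 0 this makes T injective on all of ℤ/59ℤ, hence bijective (finite equal-size domain and codomain). In particular T is injective.
Since T is injective, we find the preimage of 5. The inverse of x ↦ x^31 on (ℤ/59ℤ)^× is x ↦ x^15, because 31·15 = 465 = 8·58 + 1 ≡ 1 (mod 58) and x^{58} = 1 for x ≠ 0 (Fermat). So T⁻¹(5) = 5^15 mod 59.
Repeated squaring mod 59: 5^1 ≡ 5, 5^2 ≡ 5² = 25, 5^4 ≡ 25² = 625 ≡ 35, 5^8 ≡ 35² = 1225 ≡ 45. Since 15 = 8 + 4 + 2 + 1, 5^15 ≡ 45·35·25·5: 45·35 = 1575 ≡ 41, then 41·25 = 1025 ≡ 22, then 22·5 = 110 ≡ 51. So 5^15 ≡ 51 (mod 59).
Hence T⁻¹(5) = 51.

51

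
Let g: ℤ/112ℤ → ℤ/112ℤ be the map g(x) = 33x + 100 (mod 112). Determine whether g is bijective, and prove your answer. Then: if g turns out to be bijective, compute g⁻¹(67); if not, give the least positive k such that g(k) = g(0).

If g(a) = g(b), then 33a ≡ 33b (mod 112). Because gcd(33, 112) = 1, we may cancel 33 to get a ≡ b (mod 112).
We now compute 33⁻¹ mod 112 explicitly. Euclid's algorithm: 112 = 3·33 + 13, 33 = 2·13 + 7, 13 = 1·7 + 6, 7 = 1·6 + 1; back-substituting gives 1 = 17·33 − 5·112, so 33⁻¹ ≡ 17 (mod 112).
Then y ↦ 17(y − 100) is a two-sided inverse to g, so every y ∈ ℤ/112ℤ has a preimage.
Thus g is bijective.
Since g is bijective, we find g⁻¹(67): we need 33x ≡ 67 − 100 ≡ 79 (mod 112). Using 33⁻¹ = 17: x ≡ 17·79 = 1343 = 11·112 + 111, so x = 111.
Check: g(111) = 33·111 + 100 = 3763 = 33·112 + 67 ≡ 67 (mod 112).

111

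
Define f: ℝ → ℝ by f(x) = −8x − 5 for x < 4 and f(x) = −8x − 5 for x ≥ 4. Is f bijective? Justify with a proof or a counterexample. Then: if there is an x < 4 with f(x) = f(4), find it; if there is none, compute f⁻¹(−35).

Both pieces are strictly decreasing (slopes −8 and −8), so each is injective on its own interval.
The left piece maps (−∞, 4) onto (−37, ∞); the right piece maps [4, ∞) onto (−∞, −37].
Since −37 = −37, the images partition ℝ: f is injective and surjective, hence bijective.
Because the two images are disjoint, no x < 4 has f(x) = f(4), so we compute f⁻¹(−35): −35 lies in (−37, ∞), so solve −8x − 5 = −35: x = (−35 + 5)/(−8) = 15/4.

15/4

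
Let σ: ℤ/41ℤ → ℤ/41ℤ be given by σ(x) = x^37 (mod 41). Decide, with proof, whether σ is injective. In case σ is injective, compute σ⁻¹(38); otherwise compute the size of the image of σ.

Since 41 is prime, the nonzero elements of ℤ/41ℤ form a cyclic group of order 40.
As gcd(37, 40) = 1, raising to the 37th power is a bijection on this group: if a^37 ≡ b^37 then (ab^{−1})^37 = 1, and the only element of order dividing gcd(37, 40) = 1 is 1, so a = b.
With σ(0) = 0 this makes σ injective on all of ℤ/41ℤ, hence bijective (finite equal-size domain and codomain). In particular σ is injective.
Since σ is injective, we find the preimage of 38. The inverse of x ↦ x^37 on (ℤ/41ℤ)^× is x ↦ x^13, because 37·13 = 481 = 12·40 + 1 ≡ 1 (mod 40) and x^{40} = 1 for x ≠ 0 (Fermat). So σ⁻¹(38) = 38^13 mod 41.
Repeated squaring mod 41: 38^1 ≡ 38, 38^2 ≡ 38² = 1444 ≡ 9, 38^4 ≡ 9² = 81 ≡ 40, 38^8 ≡ 40² = 1600 ≡ 1. Since 13 = 8 + 4 + 1, 38^13 ≡ 1·40·38: 1·40 = 40, then 40·38 = 1520 ≡ 3. So 38^13 ≡ 3 (mod 41).
Hence σ⁻¹(38) = 3.

3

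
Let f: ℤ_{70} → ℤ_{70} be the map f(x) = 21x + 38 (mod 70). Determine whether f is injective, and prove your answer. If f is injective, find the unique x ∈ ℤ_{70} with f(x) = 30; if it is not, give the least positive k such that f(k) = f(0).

10

We have gcd(21, 70) = 7 > 1. Taking a = 0 and b = 10: f(0) = 38 and f(10) = 21·10 + 38 = 248 ≡ 38 (mod 70).
So f(0) = f(10) while 0 ≠ 10, therefore f is not injective.
Since f is not injective, we find the least positive k with f(k) = f(0): this means 21k ≡ 0 (mod 70), i.e. 70 ∣ 21k. Since gcd(21, 70) = 7, dividing through by 7 this holds exactly when 10 ∣ 3k, and as gcd(3, 10) = 1, exactly when 10 ∣ k.
The smallest positive such k is 10.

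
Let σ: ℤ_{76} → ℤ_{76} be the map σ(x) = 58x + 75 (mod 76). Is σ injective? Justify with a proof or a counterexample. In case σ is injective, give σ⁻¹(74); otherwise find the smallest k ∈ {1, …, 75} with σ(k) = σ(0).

Recall: injectivity means: for all a, b in the domain, σ(a) = σ(b) implies a = b.
We have gcd(58, 76) = 2 > 1. Taking a = 0 and b = 38: σ(0) = 75 and σ(38) = 58·38 + 75 = 2279 ≡ 75 (mod 76).
So σ(0) = σ(38) while 0 ≠ 38, so σ is not injective.
Since σ is not injective, we find the least positive k with σ(k) = σ(0): this means 58k ≡ 0 (mod 76), i.e. 76 ∣ 58k. Since gcd(58, 76) = 2, dividing through by 2 this holds exactly when 38 ∣ 29k, and as gcd(29, 38) = 1, exactly when 38 ∣ k.
The smallest positive such k is 38.

38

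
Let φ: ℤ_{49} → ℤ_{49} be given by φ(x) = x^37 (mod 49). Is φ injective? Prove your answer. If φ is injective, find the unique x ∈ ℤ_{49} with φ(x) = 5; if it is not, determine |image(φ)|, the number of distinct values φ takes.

φ(0) = 0^37 = 0.
φ(7): Repeated squaring mod 49: 7^1 ≡ 7, 7^2 ≡ 7² = 49 ≡ 0, 7^4 ≡ 0² = 0, 7^8 ≡ 0² = 0, 7^16 ≡ 0² = 0, 7^32 ≡ 0² = 0. Since 37 = 32 + 4 + 1, 7^37 ≡ 0·0·7: 0·0 = 0, then 0·7 = 0. So 7^37 ≡ 0 (mod 49).
So φ(0) = φ(7) = 0 while 0 ≠ 7, thus φ is not injective.
Since φ is not injective, we determine |image(φ)|. Computing x^37 mod 49 for each x (by repeated squaring, reducing mod 49 at every step), the values φ(0), φ(1), …, φ(48) are: 0, 1, 23, 24, 39, 40, 13, 0, 15, 37, 38, 4, 5, 27, 0, 29, 2, 3, 18, 19, 41, 0, 43, 16, 17, 32, 33, 6, 0, 8, 30, 31, 46, 47, 20, 0, 22, 44, 45, 11, 12, 34, 0, 36, 9, 10, 25, 26, 48.
The distinct values are {0, 1, 2, 3, 4, 5, 6, 8, 9, 10, 11, 12, 13, 15, 16, 17, 18, 19, 20, 22, 23, 24, 25, 26, 27, 29, 30, 31, 32, 33, 34, 36, 37, 38, 39, 40, 41, 43, 44, 45, 46, 47, 48}; there are 43 of them.

43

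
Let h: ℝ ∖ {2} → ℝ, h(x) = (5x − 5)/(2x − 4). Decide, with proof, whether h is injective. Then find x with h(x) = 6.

19/7

Suppose h(x_1) = h(x_2). Cross-multiplying: (5x_1 − 5)(2x_2 − 4) = (5x_2 − 5)(2x_1 − 4).
Expanding both sides and cancelling the symmetric terms leaves −10·(x_1 − x_2) = 0. Since −10 ≠ 0, x_1 = x_2. So h is injective.
Solving h(x) = 6: cross-multiplying gives 5x − 5 = 6(2x − 4), which rearranges to −7x = −19, so x = 19/7.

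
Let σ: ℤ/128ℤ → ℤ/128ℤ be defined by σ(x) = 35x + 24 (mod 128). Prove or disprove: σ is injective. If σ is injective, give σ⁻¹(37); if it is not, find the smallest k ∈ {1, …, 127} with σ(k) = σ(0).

15

If σ(x_1) = σ(x_2), then 35x_1 ≡ 35x_2 (mod 128). Because gcd(35, 128) = 1, we may cancel 35 to get x_1 ≡ x_2 (mod 128).
Thus σ is injective.
We now compute 35⁻¹ mod 128 explicitly. Euclid's algorithm: 128 = 3·35 + 23, 35 = 1·23 + 12, 23 = 1·12 + 11, 12 = 1·11 + 1; back-substituting gives 1 = 11·35 − 3·128, so 35⁻¹ ≡ 11 (mod 128).
Since σ is injective, we find σ⁻¹(37): we need 35x ≡ 37 − 24 ≡ 13 (mod 128). Using 35⁻¹ = 11: x ≡ 11·13 = 143 = 1·128 + 15, so x = 15.
Check: σ(15) = 35·15 + 24 = 549 = 4·128 + 37 ≡ 37 (mod 128).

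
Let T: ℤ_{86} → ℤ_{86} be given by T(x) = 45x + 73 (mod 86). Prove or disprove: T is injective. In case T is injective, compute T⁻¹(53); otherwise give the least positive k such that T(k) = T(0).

76

Suppose T(x_1) = T(x_2) in ℤ_{86}. Then 45x_1 + 73 ≡ 45x_2 + 73 (mod 86), thus 45(x_1 − x_2) ≡ 0 (mod 86).
Since gcd(45, 86) = 1, 45 is invertible modulo 86, so x_1 − x_2 ≡ 0 (mod 86), i.e. x_1 = x_2.
So T is injective.
We now compute 45⁻¹ mod 86 explicitly. Euclid's algorithm: 86 = 1·45 + 41, 45 = 1·41 + 4, 41 = 10·4 + 1; back-substituting gives 1 = 65·45 − 34·86, so 45⁻¹ ≡ 65 (mod 86).
Since T is injective, we compute T⁻¹(53): solve 45x + 73 ≡ 53 (mod 86), i.e. 45x ≡ 66 (mod 86).
Multiplying by 45⁻¹ = 65 gives x ≡ 65·66 = 4290 = 49·86 + 76 ≡ 76 (mod 86).
Check: T(76) = 45·76 + 73 = 3493 = 40·86 + 53 ≡ 53 (mod 86).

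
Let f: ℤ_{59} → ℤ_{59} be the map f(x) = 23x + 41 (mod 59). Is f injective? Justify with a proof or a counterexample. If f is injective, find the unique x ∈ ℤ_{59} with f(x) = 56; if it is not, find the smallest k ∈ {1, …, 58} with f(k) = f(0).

By definition, f is injective when f(s) = f(t) forces s = t.
Suppose f(s) = f(t) in ℤ_{59}. Then 23s + 41 ≡ 23t + 41 (mod 59), thus 23(s − t) ≡ 0 (mod 59).
Since gcd(23, 59) = 1, 23 is invertible modulo 59, therefore s − t ≡ 0 (mod 59), i.e. s = t.
Hence f is injective.
We now compute 23⁻¹ mod 59 explicitly. Euclid's algorithm: 59 = 2·23 + 13, 23 = 1·13 + 10, 13 = 1·10 + 3, 10 = 3·3 + 1; back-substituting gives 1 = 18·23 − 7·59, so 23⁻¹ ≡ 18 (mod 59).
Since f is injective, we compute f⁻¹(56): solve 23x + 41 ≡ 56 (mod 59), i.e. 23x ≡ 15 (mod 59).
Multiplying by 23⁻¹ = 18 gives x ≡ 18·15 = 270 = 4·59 + 34 ≡ 34 (mod 59).
Check: f(34) = 23·34 + 41 = 823 = 13·59 + 56 ≡ 56 (mod 59).

34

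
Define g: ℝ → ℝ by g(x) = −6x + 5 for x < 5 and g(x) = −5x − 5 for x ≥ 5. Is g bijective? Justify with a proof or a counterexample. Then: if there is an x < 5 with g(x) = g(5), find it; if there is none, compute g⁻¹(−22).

9/2

Both pieces are strictly decreasing (slopes −6 and −5), so each is injective on its own interval.
The left piece maps (−∞, 5) onto (−25, ∞); the right piece maps [5, ∞) onto (−∞, −30].
The images leave a gap (−25 has no preimage), so g is not surjective, hence not bijective.
Because the two images are disjoint, no x < 5 has g(x) = g(5), so we compute g⁻¹(−22): −22 lies in (−25, ∞), so solve −6x + 5 = −22: x = (−22 − 5)/(−6) = 9/2.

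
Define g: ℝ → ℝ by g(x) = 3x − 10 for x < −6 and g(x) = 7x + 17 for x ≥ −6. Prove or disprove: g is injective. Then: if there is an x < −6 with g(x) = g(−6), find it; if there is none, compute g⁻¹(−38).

Both pieces are strictly increasing (slopes 3 and 7), so each is injective on its own interval.
The left piece maps (−∞, −6) onto (−∞, −28); the right piece maps [−6, ∞) onto [−25, ∞).
These images are disjoint, so no value is attained by both pieces. So g is injective.
Because the two images are disjoint, no x < −6 has g(x) = g(−6), so we compute g⁻¹(−38): −38 lies in (−∞, −28), so solve 3x − 10 = −38: x = (−38 + 10)/3 = −28/3.

-28/3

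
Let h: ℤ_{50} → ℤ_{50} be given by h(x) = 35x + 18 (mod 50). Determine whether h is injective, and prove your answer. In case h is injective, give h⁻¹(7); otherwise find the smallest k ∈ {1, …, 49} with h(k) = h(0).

10

We have gcd(35, 50) = 5 > 1. Taking a = 0 and b = 10: h(0) = 18 and h(10) = 35·10 + 18 = 368 ≡ 18 (mod 50).
So h(0) = h(10) while 0 ≠ 10, hence h is not injective.
Since h is not injective, we find the least positive k with h(k) = h(0): this means 35k ≡ 0 (mod 50), i.e. 50 ∣ 35k. Since gcd(35, 50) = 5, dividing through by 5 this holds exactly when 10 ∣ 7k, and as gcd(7, 10) = 1, exactly when 10 ∣ k.
The smallest positive such k is 10.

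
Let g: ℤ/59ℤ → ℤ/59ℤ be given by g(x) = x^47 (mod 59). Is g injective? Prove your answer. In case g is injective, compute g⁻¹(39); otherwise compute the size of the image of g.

Since 59 is prime, the nonzero elements of ℤ/59ℤ form a cyclic group of order 58.
As gcd(47, 58) = 1, raising to the 47th power is a bijection on this group: if x_1^47 ≡ x_2^47 then (x_1x_2^{−1})^47 = 1, and the only element of order dividing gcd(47, 58) = 1 is 1, so x_1 = x_2.
With g(0) = 0 this makes g injective on all of ℤ/59ℤ, hence bijective (finite equal-size domain and codomain). In particular g is injective.
Since g is injective, we find the preimage of 39. The inverse of x ↦ x^47 on (ℤ/59ℤ)^× is x ↦ x^21, because 47·21 = 987 = 17·58 + 1 ≡ 1 (mod 58) and x^{58} = 1 for x ≠ 0 (Fermat). So g⁻¹(39) = 39^21 mod 59.
Repeated squaring mod 59: 39^1 ≡ 39, 39^2 ≡ 39² = 1521 ≡ 46, 39^4 ≡ 46² = 2116 ≡ 51, 39^8 ≡ 51² = 2601 ≡ 5, 39^16 ≡ 5² = 25. Since 21 = 16 + 4 + 1, 39^21 ≡ 25·51·39: 25·51 = 1275 ≡ 36, then 36·39 = 1404 ≡ 47. So 39^21 ≡ 47 (mod 59).
Hence g⁻¹(39) = 47.

47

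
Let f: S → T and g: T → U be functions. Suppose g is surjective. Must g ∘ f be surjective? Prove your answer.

No. Take S = {1}, T = U = {1, 2, 3, 4}, f(1) = 1, and g = identity (surjective).
Then (g ∘ f)(1) = 1, and 4 ∈ U has no preimage under g ∘ f, so g ∘ f is not surjective.

not surjective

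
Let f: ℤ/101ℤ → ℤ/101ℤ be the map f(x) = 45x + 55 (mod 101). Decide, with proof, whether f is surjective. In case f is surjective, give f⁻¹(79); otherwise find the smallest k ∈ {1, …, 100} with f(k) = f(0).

Recall: surjectivity means every element of the codomain has a preimage under f.
Since gcd(45, 101) = 1, 45 is invertible modulo 101. Euclid's algorithm: 101 = 2·45 + 11, 45 = 4·11 + 1; back-substituting gives 1 = 9·45 − 4·101, so 45⁻¹ ≡ 9 (mod 101).
For any y ∈ ℤ/101ℤ, x = 9(y − 55) mod 101 satisfies f(x) = 45·9(y − 55) + 55 ≡ y (since 45·9 ≡ 1 mod 101). So every y has a preimage.
So f is surjective.
Since f is surjective, we find f⁻¹(79): we need 45x ≡ 79 − 55 ≡ 24 (mod 101). Using 45⁻¹ = 9: x ≡ 9·24 = 216 = 2·101 + 14, so x = 14.
Check: f(14) = 45·14 + 55 = 685 = 6·101 + 79 ≡ 79 (mod 101).

14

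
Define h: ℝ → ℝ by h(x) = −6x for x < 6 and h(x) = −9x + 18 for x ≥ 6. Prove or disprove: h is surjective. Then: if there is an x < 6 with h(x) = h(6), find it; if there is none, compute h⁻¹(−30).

5

Both pieces are strictly decreasing (slopes −6 and −9), so each is injective on its own interval.
The left piece maps (−∞, 6) onto (−36, ∞); the right piece maps [6, ∞) onto (−∞, −36].
These images together cover ℝ, so h is surjective.
Because the two images are disjoint, no x < 6 has h(x) = h(6), so we compute h⁻¹(−30): −30 lies in (−36, ∞), so solve −6x = −30: x = (−30 − 0)/(−6) = 5.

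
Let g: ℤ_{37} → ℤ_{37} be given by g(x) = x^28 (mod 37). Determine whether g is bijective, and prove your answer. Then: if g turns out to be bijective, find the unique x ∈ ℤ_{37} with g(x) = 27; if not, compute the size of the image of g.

10

g(1) = 1^28 = 1.
g(6): Repeated squaring mod 37: 6^1 ≡ 6, 6^2 ≡ 6² = 36, 6^4 ≡ 36² = 1296 ≡ 1, 6^8 ≡ 1² = 1, 6^16 ≡ 1² = 1. Since 28 = 16 + 8 + 4, 6^28 ≡ 1·1·1: 1·1 = 1, then 1·1 = 1. So 6^28 ≡ 1 (mod 37).
So g(1) = g(6) = 1 while 1 ≠ 6, so g is not injective, hence not bijective.
Since g is not bijective, we determine |image(g)|. Computing x^28 mod 37 for each x (by repeated squaring, reducing mod 37 at every step), the values g(0), g(1), …, g(36) are: 0, 1, 12, 34, 33, 7, 1, 7, 26, 9, 10, 26, 12, 33, 10, 16, 16, 9, 34, 34, 9, 16, 16, 10, 33, 12, 26, 10, 9, 26, 7, 1, 7, 33, 34, 12, 1.
The distinct values are {0, 1, 7, 9, 10, 12, 16, 26, 33, 34}; there are 10 of them.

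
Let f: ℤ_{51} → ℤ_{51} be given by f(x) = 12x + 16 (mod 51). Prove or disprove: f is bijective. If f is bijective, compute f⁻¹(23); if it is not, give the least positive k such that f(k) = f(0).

17

We have gcd(12, 51) = 3 > 1. Taking u = 0 and v = 17: f(0) = 16 and f(17) = 12·17 + 16 = 220 ≡ 16 (mod 51).
So f(0) = f(17) while 0 ≠ 17, therefore f is not injective, hence not bijective.
Since f is not bijective, we find the least positive k with f(k) = f(0): this means 12k ≡ 0 (mod 51), i.e. 51 ∣ 12k. Since gcd(12, 51) = 3, dividing through by 3 this holds exactly when 17 ∣ 4k, and as gcd(4, 17) = 1, exactly when 17 ∣ k.
The smallest positive such k is 17.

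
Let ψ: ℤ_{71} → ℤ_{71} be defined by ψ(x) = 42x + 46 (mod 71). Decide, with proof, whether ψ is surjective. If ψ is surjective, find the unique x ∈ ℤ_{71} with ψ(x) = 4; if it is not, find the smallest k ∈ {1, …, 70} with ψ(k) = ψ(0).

70

Since gcd(42, 71) = 1, 42 is invertible modulo 71. Euclid's algorithm: 71 = 1·42 + 29, 42 = 1·29 + 13, 29 = 2·13 + 3, 13 = 4·3 + 1; back-substituting gives 1 = 22·42 − 13·71, so 42⁻¹ ≡ 22 (mod 71).
For any y ∈ ℤ_{71}, x = 22(y − 46) mod 71 satisfies ψ(x) = 42·22(y − 46) + 46 ≡ y (since 42·22 ≡ 1 mod 71). So every y has a preimage.
Therefore ψ is surjective.
Since ψ is surjective, we compute ψ⁻¹(4): solve 42x + 46 ≡ 4 (mod 71), i.e. 42x ≡ 29 (mod 71).
Multiplying by 42⁻¹ = 22 gives x ≡ 22·29 = 638 = 8·71 + 70 ≡ 70 (mod 71).
Check: ψ(70) = 42·70 + 46 = 2986 = 42·71 + 4 ≡ 4 (mod 71).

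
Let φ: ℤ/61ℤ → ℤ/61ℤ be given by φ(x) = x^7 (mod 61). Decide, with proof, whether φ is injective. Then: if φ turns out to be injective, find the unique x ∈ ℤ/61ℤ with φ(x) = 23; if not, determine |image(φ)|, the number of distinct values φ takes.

Since 61 is prime, the nonzero elements of ℤ/61ℤ form a cyclic group of order 60.
As gcd(7, 60) = 1, raising to the 7th power is a bijection on this group: if x_1^7 ≡ x_2^7 then (x_1x_2^{−1})^7 = 1, and the only element of order dividing gcd(7, 60) = 1 is 1, so x_1 = x_2.
With φ(0) = 0 this makes φ injective on all of ℤ/61ℤ, hence bijective (finite equal-size domain and codomain). In particular φ is injective.
Since φ is injective, we find the preimage of 23. The inverse of x ↦ x^7 on (ℤ/61ℤ)^× is x ↦ x^43, because 7·43 = 301 = 5·60 + 1 ≡ 1 (mod 60) and x^{60} = 1 for x ≠ 0 (Fermat). So φ⁻¹(23) = 23^43 mod 61.
Repeated squaring mod 61: 23^1 ≡ 23, 23^2 ≡ 23² = 529 ≡ 41, 23^4 ≡ 41² = 1681 ≡ 34, 23^8 ≡ 34² = 1156 ≡ 58, 23^16 ≡ 58² = 3364 ≡ 9, 23^32 ≡ 9² = 81 ≡ 20. Since 43 = 32 + 8 + 2 + 1, 23^43 ≡ 20·58·41·23: 20·58 = 1160 ≡ 1, then 1·41 = 41, then 41·23 = 943 ≡ 28. So 23^43 ≡ 28 (mod 61).
Hence φ⁻¹(23) = 28.

28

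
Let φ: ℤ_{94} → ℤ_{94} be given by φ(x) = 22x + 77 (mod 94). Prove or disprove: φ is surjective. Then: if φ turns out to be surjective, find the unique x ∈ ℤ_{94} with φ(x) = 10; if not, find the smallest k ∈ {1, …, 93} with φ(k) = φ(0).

47

Since gcd(22, 94) = 2, we have 22x ≡ 0 (mod 2) for all x, so φ(x) ≡ 1 (mod 2).
But 0 ≢ 1 (mod 2), so 0 ∈ ℤ_{94} has no preimage. Hence φ is not surjective.
Since φ is not surjective, we find the least positive k with φ(k) = φ(0): this means 22k ≡ 0 (mod 94), i.e. 94 ∣ 22k. Since gcd(22, 94) = 2, dividing through by 2 this holds exactly when 47 ∣ 11k, and as gcd(11, 47) = 1, exactly when 47 ∣ k.
The smallest positive such k is 47.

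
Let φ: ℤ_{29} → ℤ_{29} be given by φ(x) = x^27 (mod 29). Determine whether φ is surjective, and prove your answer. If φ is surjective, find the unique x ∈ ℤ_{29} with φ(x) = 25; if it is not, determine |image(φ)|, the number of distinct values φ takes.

7

Since 29 is prime, the nonzero elements of ℤ_{29} form a cyclic group of order 28.
As gcd(27, 28) = 1, raising to the 27th power is a bijection on this group: if u^27 ≡ v^27 then (uv^{−1})^27 = 1, and the only element of order dividing gcd(27, 28) = 1 is 1, so u = v.
With φ(0) = 0 this makes φ injective on all of ℤ_{29}, hence bijective (finite equal-size domain and codomain). In particular φ is surjective.
Since φ is surjective, we find the preimage of 25. The inverse of x ↦ x^27 on (ℤ_{29})^× is x ↦ x^27, because 27·27 = 729 = 26·28 + 1 ≡ 1 (mod 28) and x^{28} = 1 for x ≠ 0 (Fermat). So φ⁻¹(25) = 25^27 mod 29.
Repeated squaring mod 29: 25^1 ≡ 25, 25^2 ≡ 25² = 625 ≡ 16, 25^4 ≡ 16² = 256 ≡ 24, 25^8 ≡ 24² = 576 ≡ 25, 25^16 ≡ 25² = 625 ≡ 16. Since 27 = 16 + 8 + 2 + 1, 25^27 ≡ 16·25·16·25: 16·25 = 400 ≡ 23, then 23·16 = 368 ≡ 20, then 20·25 = 500 ≡ 7. So 25^27 ≡ 7 (mod 29).
Hence φ⁻¹(25) = 7.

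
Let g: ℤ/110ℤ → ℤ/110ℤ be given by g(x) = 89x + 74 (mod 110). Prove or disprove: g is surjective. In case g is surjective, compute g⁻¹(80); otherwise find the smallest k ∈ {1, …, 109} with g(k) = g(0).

94

Recall that g is surjective if every y in the codomain equals g(x) for some x in the domain.
Since gcd(89, 110) = 1, 89 is invertible modulo 110. Euclid's algorithm: 110 = 1·89 + 21, 89 = 4·21 + 5, 21 = 4·5 + 1; back-substituting gives 1 = 89·89 − 72·110, so 89⁻¹ ≡ 89 (mod 110).
For any y ∈ ℤ/110ℤ, x = 89(y − 74) mod 110 satisfies g(x) = 89·89(y − 74) + 74 ≡ y (since 89·89 ≡ 1 mod 110). So every y has a preimage.
Hence g is surjective.
Since g is surjective, we compute g⁻¹(80): solve 89x + 74 ≡ 80 (mod 110), i.e. 89x ≡ 6 (mod 110).
Multiplying by 89⁻¹ = 89 gives x ≡ 89·6 = 534 = 4·110 + 94 ≡ 94 (mod 110).
Check: g(94) = 89·94 + 74 = 8440 = 76·110 + 80 ≡ 80 (mod 110).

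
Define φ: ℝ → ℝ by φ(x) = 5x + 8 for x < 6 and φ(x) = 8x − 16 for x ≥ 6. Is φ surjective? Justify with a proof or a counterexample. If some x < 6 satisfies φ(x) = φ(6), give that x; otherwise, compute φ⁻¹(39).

24/5

Both pieces are strictly increasing (slopes 5 and 8), so each is injective on its own interval.
The left piece maps (−∞, 6) onto (−∞, 38); the right piece maps [6, ∞) onto [32, ∞).
The union (−∞, 38) ∪ [32, ∞) covers ℝ, so φ is surjective.
For the follow-up: the images overlap, so an x < 6 with φ(x) = φ(6) exists. φ(6) = 32; solving 5x + 8 = 32 for x < 6 gives x = (32 − 8)/5 = 24/5.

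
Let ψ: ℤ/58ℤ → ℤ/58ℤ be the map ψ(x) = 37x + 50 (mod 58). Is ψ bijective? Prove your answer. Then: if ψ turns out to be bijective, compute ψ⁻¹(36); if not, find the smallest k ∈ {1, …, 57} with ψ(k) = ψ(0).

20

Suppose ψ(a) = ψ(b) in ℤ/58ℤ. Then 37a + 50 ≡ 37b + 50 (mod 58), thus 37(a − b) ≡ 0 (mod 58).
Since gcd(37, 58) = 1, 37 is invertible modulo 58, hence a − b ≡ 0 (mod 58), i.e. a = b.
We now compute 37⁻¹ mod 58 explicitly. Euclid's algorithm: 58 = 1·37 + 21, 37 = 1·21 + 16, 21 = 1·16 + 5, 16 = 3·5 + 1; back-substituting gives 1 = 11·37 − 7·58, so 37⁻¹ ≡ 11 (mod 58).
Then y ↦ 11(y − 50) is a two-sided inverse to ψ, so every y ∈ ℤ/58ℤ has a preimage.
Hence ψ is bijective.
Since ψ is bijective, we find ψ⁻¹(36): we need 37x ≡ 36 − 50 ≡ 44 (mod 58). Using 37⁻¹ = 11: x ≡ 11·44 = 484 = 8·58 + 20, so x = 20.
Check: ψ(20) = 37·20 + 50 = 790 = 13·58 + 36 ≡ 36 (mod 58).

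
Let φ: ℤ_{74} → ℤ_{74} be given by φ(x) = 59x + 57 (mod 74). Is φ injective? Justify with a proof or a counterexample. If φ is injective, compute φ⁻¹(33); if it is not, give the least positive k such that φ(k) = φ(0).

46

If φ(s) = φ(t), then 59s ≡ 59t (mod 74). Because gcd(59, 74) = 1, we may cancel 59 to get s ≡ t (mod 74).
Thus φ is injective.
We now compute 59⁻¹ mod 74 explicitly. Euclid's algorithm: 74 = 1·59 + 15, 59 = 3·15 + 14, 15 = 1·14 + 1; back-substituting gives 1 = 69·59 − 55·74, so 59⁻¹ ≡ 69 (mod 74).
Since φ is injective, we find φ⁻¹(33): we need 59x ≡ 33 − 57 ≡ 50 (mod 74). Using 59⁻¹ = 69: x ≡ 69·50 = 3450 = 46·74 + 46, so x = 46.
Check: φ(46) = 59·46 + 57 = 2771 = 37·74 + 33 ≡ 33 (mod 74).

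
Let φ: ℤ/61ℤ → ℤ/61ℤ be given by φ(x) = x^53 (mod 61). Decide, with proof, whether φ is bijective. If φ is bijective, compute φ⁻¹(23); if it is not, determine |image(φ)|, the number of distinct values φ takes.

24

Since 61 is prime, the nonzero elements of ℤ/61ℤ form a cyclic group of order 60.
As gcd(53, 60) = 1, raising to the 53rd power is a bijection on this group: if a^53 ≡ b^53 then (ab^{−1})^53 = 1, and the only element of order dividing gcd(53, 60) = 1 is 1, so a = b.
With φ(0) = 0 this makes φ injective on all of ℤ/61ℤ, hence bijective (finite equal-size domain and codomain). In particular φ is bijective.
Since φ is bijective, we find the preimage of 23. The inverse of x ↦ x^53 on (ℤ/61ℤ)^× is x ↦ x^17, because 53·17 = 901 = 15·60 + 1 ≡ 1 (mod 60) and x^{60} = 1 for x ≠ 0 (Fermat). So φ⁻¹(23) = 23^17 mod 61.
Repeated squaring mod 61: 23^1 ≡ 23, 23^2 ≡ 23² = 529 ≡ 41, 23^4 ≡ 41² = 1681 ≡ 34, 23^8 ≡ 34² = 1156 ≡ 58, 23^16 ≡ 58² = 3364 ≡ 9. Since 17 = 16 + 1, 23^17 ≡ 9·23: 9·23 = 207 ≡ 24. So 23^17 ≡ 24 (mod 61).
Hence φ⁻¹(23) = 24.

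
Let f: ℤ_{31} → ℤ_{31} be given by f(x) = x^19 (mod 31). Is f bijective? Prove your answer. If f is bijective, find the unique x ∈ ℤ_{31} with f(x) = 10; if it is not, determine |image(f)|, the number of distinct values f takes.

18

Since 31 is prime, the nonzero elements of ℤ_{31} form a cyclic group of order 30.
As gcd(19, 30) = 1, raising to the 19th power is a bijection on this group: if u^19 ≡ v^19 then (uv^{−1})^19 = 1, and the only element of order dividing gcd(19, 30) = 1 is 1, so u = v.
With f(0) = 0 this makes f injective on all of ℤ_{31}, hence bijective (finite equal-size domain and codomain). In particular f is bijective.
Since f is bijective, we find the preimage of 10. The inverse of x ↦ x^19 on (ℤ_{31})^× is x ↦ x^19, because 19·19 = 361 = 12·30 + 1 ≡ 1 (mod 30) and x^{30} = 1 for x ≠ 0 (Fermat). So f⁻¹(10) = 10^19 mod 31.
Repeated squaring mod 31: 10^1 ≡ 10, 10^2 ≡ 10² = 100 ≡ 7, 10^4 ≡ 7² = 49 ≡ 18, 10^8 ≡ 18² = 324 ≡ 14, 10^16 ≡ 14² = 196 ≡ 10. Since 19 = 16 + 2 + 1, 10^19 ≡ 10·7·10: 10·7 = 70 ≡ 8, then 8·10 = 80 ≡ 18. So 10^19 ≡ 18 (mod 31).
Hence f⁻¹(10) = 18.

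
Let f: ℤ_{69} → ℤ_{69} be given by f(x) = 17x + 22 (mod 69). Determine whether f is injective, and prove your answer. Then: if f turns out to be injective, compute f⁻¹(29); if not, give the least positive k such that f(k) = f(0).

41

If f(x_1) = f(x_2), then 17x_1 ≡ 17x_2 (mod 69). Because gcd(17, 69) = 1, we may cancel 17 to get x_1 ≡ x_2 (mod 69).
Thus f is injective.
We now compute 17⁻¹ mod 69 explicitly. Euclid's algorithm: 69 = 4·17 + 1; back-substituting gives 1 = 65·17 − 16·69, so 17⁻¹ ≡ 65 (mod 69).
Since f is injective, we find f⁻¹(29): we need 17x ≡ 29 − 22 ≡ 7 (mod 69). Using 17⁻¹ = 65: x ≡ 65·7 = 455 = 6·69 + 41, so x = 41.
Check: f(41) = 17·41 + 22 = 719 = 10·69 + 29 ≡ 29 (mod 69).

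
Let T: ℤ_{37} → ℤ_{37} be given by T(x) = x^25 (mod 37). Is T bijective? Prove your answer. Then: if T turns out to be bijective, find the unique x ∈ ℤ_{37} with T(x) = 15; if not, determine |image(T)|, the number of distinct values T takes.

Since 37 is prime, the nonzero elements of ℤ_{37} form a cyclic group of order 36.
As gcd(25, 36) = 1, raising to the 25th power is a bijection on this group: if s^25 ≡ t^25 then (st^{−1})^25 = 1, and the only element of order dividing gcd(25, 36) = 1 is 1, so s = t.
With T(0) = 0 this makes T injective on all of ℤ_{37}, hence bijective (finite equal-size domain and codomain). In particular T is bijective.
Since T is bijective, we find the preimage of 15. The inverse of x ↦ x^25 on (ℤ_{37})^× is x ↦ x^13, because 25·13 = 325 = 9·36 + 1 ≡ 1 (mod 36) and x^{36} = 1 for x ≠ 0 (Fermat). So T⁻¹(15) = 15^13 mod 37.
Repeated squaring mod 37: 15^1 ≡ 15, 15^2 ≡ 15² = 225 ≡ 3, 15^4 ≡ 3² = 9, 15^8 ≡ 9² = 81 ≡ 7. Since 13 = 8 + 4 + 1, 15^13 ≡ 7·9·15: 7·9 = 63 ≡ 26, then 26·15 = 390 ≡ 20. So 15^13 ≡ 20 (mod 37).
Hence T⁻¹(15) = 20.

20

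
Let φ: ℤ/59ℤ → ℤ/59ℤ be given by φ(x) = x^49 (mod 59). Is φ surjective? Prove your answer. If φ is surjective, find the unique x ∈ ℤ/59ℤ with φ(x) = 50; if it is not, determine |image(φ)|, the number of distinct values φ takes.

Since 59 is prime, the nonzero elements of ℤ/59ℤ form a cyclic group of order 58.
As gcd(49, 58) = 1, raising to the 49th power is a bijection on this group: if s^49 ≡ t^49 then (st^{−1})^49 = 1, and the only element of order dividing gcd(49, 58) = 1 is 1, so s = t.
With φ(0) = 0 this makes φ injective on all of ℤ/59ℤ, hence bijective (finite equal-size domain and codomain). In particular φ is surjective.
Since φ is surjective, we find the preimage of 50. The inverse of x ↦ x^49 on (ℤ/59ℤ)^× is x ↦ x^45, because 49·45 = 2205 = 38·58 + 1 ≡ 1 (mod 58) and x^{58} = 1 for x ≠ 0 (Fermat). So φ⁻¹(50) = 50^45 mod 59.
Repeated squaring mod 59: 50^1 ≡ 50, 50^2 ≡ 50² = 2500 ≡ 22, 50^4 ≡ 22² = 484 ≡ 12, 50^8 ≡ 12² = 144 ≡ 26, 50^16 ≡ 26² = 676 ≡ 27, 50^32 ≡ 27² = 729 ≡ 21. Since 45 = 32 + 8 + 4 + 1, 50^45 ≡ 21·26·12·50: 21·26 = 546 ≡ 15, then 15·12 = 180 ≡ 3, then 3·50 = 150 ≡ 32. So 50^45 ≡ 32 (mod 59).
Hence φ⁻¹(50) = 32.

32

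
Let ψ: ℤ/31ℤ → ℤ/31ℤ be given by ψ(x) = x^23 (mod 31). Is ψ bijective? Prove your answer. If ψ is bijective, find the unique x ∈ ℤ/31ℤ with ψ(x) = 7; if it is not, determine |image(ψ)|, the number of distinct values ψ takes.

18

Since 31 is prime, the nonzero elements of ℤ/31ℤ form a cyclic group of order 30.
As gcd(23, 30) = 1, raising to the 23rd power is a bijection on this group: if u^23 ≡ v^23 then (uv^{−1})^23 = 1, and the only element of order dividing gcd(23, 30) = 1 is 1, so u = v.
With ψ(0) = 0 this makes ψ injective on all of ℤ/31ℤ, hence bijective (finite equal-size domain and codomain). In particular ψ is bijective.
Since ψ is bijective, we find the preimage of 7. The inverse of x ↦ x^23 on (ℤ/31ℤ)^× is x ↦ x^17, because 23·17 = 391 = 13·30 + 1 ≡ 1 (mod 30) and x^{30} = 1 for x ≠ 0 (Fermat). So ψ⁻¹(7) = 7^17 mod 31.
Repeated squaring mod 31: 7^1 ≡ 7, 7^2 ≡ 7² = 49 ≡ 18, 7^4 ≡ 18² = 324 ≡ 14, 7^8 ≡ 14² = 196 ≡ 10, 7^16 ≡ 10² = 100 ≡ 7. Since 17 = 16 + 1, 7^17 ≡ 7·7: 7·7 = 49 ≡ 18. So 7^17 ≡ 18 (mod 31).
Hence ψ⁻¹(7) = 18.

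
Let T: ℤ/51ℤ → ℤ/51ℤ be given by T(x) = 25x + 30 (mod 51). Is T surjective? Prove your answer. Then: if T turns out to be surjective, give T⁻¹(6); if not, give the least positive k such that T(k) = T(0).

48

By definition, T is surjective if every y in the codomain equals T(x) for some x in the domain.
Since gcd(25, 51) = 1, 25 is invertible modulo 51. Euclid's algorithm: 51 = 2·25 + 1; back-substituting gives 1 = 49·25 − 24·51, so 25⁻¹ ≡ 49 (mod 51).
For any y ∈ ℤ/51ℤ, x = 49(y − 30) mod 51 satisfies T(x) = 25·49(y − 30) + 30 ≡ y (since 25·49 ≡ 1 mod 51). So every y has a preimage.
Thus T is surjective.
Since T is surjective, we compute T⁻¹(6): solve 25x + 30 ≡ 6 (mod 51), i.e. 25x ≡ 27 (mod 51).
Multiplying by 25⁻¹ = 49 gives x ≡ 49·27 = 1323 = 25·51 + 48 ≡ 48 (mod 51).
Check: T(48) = 25·48 + 30 = 1230 = 24·51 + 6 ≡ 6 (mod 51).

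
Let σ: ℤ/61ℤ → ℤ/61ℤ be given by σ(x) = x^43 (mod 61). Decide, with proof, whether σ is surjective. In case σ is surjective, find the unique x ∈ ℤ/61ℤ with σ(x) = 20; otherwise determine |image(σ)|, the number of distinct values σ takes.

Since 61 is prime, the nonzero elements of ℤ/61ℤ form a cyclic group of order 60.
As gcd(43, 60) = 1, raising to the 43rd power is a bijection on this group: if u^43 ≡ v^43 then (uv^{−1})^43 = 1, and the only element of order dividing gcd(43, 60) = 1 is 1, so u = v.
With σ(0) = 0 this makes σ injective on all of ℤ/61ℤ, hence bijective (finite equal-size domain and codomain). In particular σ is surjective.
Since σ is surjective, we find the preimage of 20. The inverse of x ↦ x^43 on (ℤ/61ℤ)^× is x ↦ x^7, because 43·7 = 301 = 5·60 + 1 ≡ 1 (mod 60) and x^{60} = 1 for x ≠ 0 (Fermat). So σ⁻¹(20) = 20^7 mod 61.
Repeated squaring mod 61: 20^1 ≡ 20, 20^2 ≡ 20² = 400 ≡ 34, 20^4 ≡ 34² = 1156 ≡ 58. Since 7 = 4 + 2 + 1, 20^7 ≡ 58·34·20: 58·34 = 1972 ≡ 20, then 20·20 = 400 ≡ 34. So 20^7 ≡ 34 (mod 61).
Hence σ⁻¹(20) = 34.

34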